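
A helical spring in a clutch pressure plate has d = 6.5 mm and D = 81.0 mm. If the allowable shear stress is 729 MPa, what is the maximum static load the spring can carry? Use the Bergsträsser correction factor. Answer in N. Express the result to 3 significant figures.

877 N

C = D/d = 81.0/6.5 = 12.4615
K_B = (4C+2)/(4C−3) = 51.846/46.846 = 1.1067
τ_max = K·8FD/(πd³) → F_max = τ_allow·πd³/(8DK)
F_max = 729·π·6.5³/(8·81.0·1.1067) = 6.2895e+05/717.16 = 877 N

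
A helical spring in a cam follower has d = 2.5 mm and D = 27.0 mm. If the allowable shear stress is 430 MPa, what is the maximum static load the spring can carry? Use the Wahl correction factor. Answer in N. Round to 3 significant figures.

C = D/d = 27.0/2.5 = 10.8000
K_W = (4C−1)/(4C−4) + 0.615/C = 42.200/39.200 + 0.0569 = 1.1335
τ_max = K·8FD/(πd³) → F_max = τ_allow·πd³/(8DK)
F_max = 430·π·2.5³/(8·27.0·1.1335) = 21108/244.83 = 86.213 N

86.2 N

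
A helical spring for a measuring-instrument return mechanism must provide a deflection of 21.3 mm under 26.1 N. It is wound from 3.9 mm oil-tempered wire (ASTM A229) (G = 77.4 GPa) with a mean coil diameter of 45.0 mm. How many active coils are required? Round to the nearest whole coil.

Required rate k = F/δ = 26.1/21.3 = 1.2254 N/mm
N_a = Gd⁴/(8D³k) = (77.4×10³ × 3.9⁴)/(8 × 45.0³ × 1.2254)
    = 1.7906e+07 / 893282 = 20.05 → 20 coils

20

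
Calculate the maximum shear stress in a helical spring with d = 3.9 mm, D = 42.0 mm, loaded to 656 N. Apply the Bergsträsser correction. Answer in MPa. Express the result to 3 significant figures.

Spring index C = D/d = 42.0/3.9 = 10.7692
K_B = (4C+2)/(4C−3) = 45.077/40.077 = 1.1248
τ₀ = 8FD/(πd³) = 8·656·42.0/(π·3.9³) = 220416/186.36 = 1182.8 MPa
τ_max = K·τ₀ = 1.1248 × 1182.8 = 1330.3 MPa

1330 MPa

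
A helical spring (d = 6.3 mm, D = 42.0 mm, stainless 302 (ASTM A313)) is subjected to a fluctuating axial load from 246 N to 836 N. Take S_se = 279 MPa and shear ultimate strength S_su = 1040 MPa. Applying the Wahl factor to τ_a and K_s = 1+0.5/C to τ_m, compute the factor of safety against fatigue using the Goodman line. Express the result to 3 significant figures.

1.26

C = D/d = 42.0/6.3 = 6.6667; K_W = (4C−1)/(4C−4)+0.615/C = 1.2246; K_s = 1+0.5/C = 1.0750
F_a = (F_max−F_min)/2 = 295 N; F_m = (F_max+F_min)/2 = 541 N
τ_a = K_W·8F_aD/(πd³) = 1.2246 × 126.18 = 154.52 MPa
τ_m = K_s·8F_mD/(πd³) = 1.0750 × 231.4 = 248.76 MPa
Goodman: 1/n_f = τ_a/S_se + τ_m/S_su = 154.52/279 + 248.76/1040 = 0.55384 + 0.23919 = 0.79302
n_f = 1/0.79302 = 1.261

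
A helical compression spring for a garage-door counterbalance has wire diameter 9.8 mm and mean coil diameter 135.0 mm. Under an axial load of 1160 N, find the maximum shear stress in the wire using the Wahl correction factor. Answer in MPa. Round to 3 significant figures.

467 MPa

Spring index C = D/d = 135.0/9.8 = 13.7755
K_W = (4C−1)/(4C−4) + 0.615/C = 54.102/51.102 + 0.0446 = 1.1034
τ₀ = 8FD/(πd³) = 8·1160·135.0/(π·9.8³) = 1.2528e+06/2956.8 = 423.7 MPa
τ_max = K·τ₀ = 1.1034 × 423.7 = 467.48 MPa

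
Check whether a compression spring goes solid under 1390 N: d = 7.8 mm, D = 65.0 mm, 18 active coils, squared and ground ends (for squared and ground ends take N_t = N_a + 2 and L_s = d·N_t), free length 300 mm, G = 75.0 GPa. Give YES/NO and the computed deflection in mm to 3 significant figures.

YES, δ = 198 mm

k = Gd⁴/(8D³N_a) = (75.0×10³)(7.8⁴)/(8·65.0³·18) = 7.02 N/mm
N_t = 20; L_s = 7.8·20 = 156 mm; δ_solid = L₀ − L_s = 300 − 156 = 144 mm
δ = F/k = 1390/7.02 = 198.01 mm
δ ≥ δ_solid → spring goes solid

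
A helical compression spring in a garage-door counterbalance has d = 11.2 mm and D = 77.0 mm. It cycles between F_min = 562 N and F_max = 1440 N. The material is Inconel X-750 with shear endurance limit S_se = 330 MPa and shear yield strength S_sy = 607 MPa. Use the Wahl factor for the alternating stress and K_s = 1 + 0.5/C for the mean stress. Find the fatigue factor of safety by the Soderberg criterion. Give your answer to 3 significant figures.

C = D/d = 77.0/11.2 = 6.8750; K_W = (4C−1)/(4C−4)+0.615/C = 1.2171; K_s = 1+0.5/C = 1.0727
F_a = (F_max−F_min)/2 = 439 N; F_m = (F_max+F_min)/2 = 1001 N
τ_a = K_W·8F_aD/(πd³) = 1.2171 × 61.269 = 74.571 MPa
τ_m = K_s·8F_mD/(πd³) = 1.0727 × 139.7 = 149.86 MPa
Soderberg: 1/n_f = τ_a/S_se + τ_m/S_sy = 74.571/330 + 149.86/607 = 0.22597 + 0.24689 = 0.47287
n_f = 1/0.47287 = 2.115

2.11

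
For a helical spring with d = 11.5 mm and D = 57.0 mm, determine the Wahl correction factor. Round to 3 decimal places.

C = D/d = 57.0/11.5 = 4.9565
K_W = (4C−1)/(4C−4) + 0.615/C = 18.826/15.826 + 0.1241 = 1.3136

1.314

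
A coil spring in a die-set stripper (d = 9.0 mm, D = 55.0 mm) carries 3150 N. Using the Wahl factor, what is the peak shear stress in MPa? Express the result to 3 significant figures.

755 MPa

Spring index C = D/d = 55.0/9.0 = 6.1111
K_W = (4C−1)/(4C−4) + 0.615/C = 23.444/20.444 + 0.1006 = 1.2474
τ₀ = 8FD/(πd³) = 8·3150·55.0/(π·9.0³) = 1.386e+06/2290.2 = 605.18 MPa
τ_max = K·τ₀ = 1.2474 × 605.18 = 754.89 MPa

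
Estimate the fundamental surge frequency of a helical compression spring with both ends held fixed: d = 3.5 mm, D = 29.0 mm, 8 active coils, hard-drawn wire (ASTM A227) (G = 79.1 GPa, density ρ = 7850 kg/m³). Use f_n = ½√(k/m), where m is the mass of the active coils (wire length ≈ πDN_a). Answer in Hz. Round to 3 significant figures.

186 Hz

k = Gd⁴/(8D³N_a) = (79.1×10³)(3.5⁴)/(8·29.0³·8) = 7.6046 N/mm = 7604.6 N/m
Wire length L = πDN_a = π·29.0·8 = 728.85 mm
m = ρ·(πd²/4)·L = 7850 × 9.6211×10⁻⁶ m² × 0.72885 m = 0.055047 kg
f_n = ½√(k/m) = 0.5·√(7604.6/0.055047) = 0.5·√(1.3815e+05) = 185.84 Hz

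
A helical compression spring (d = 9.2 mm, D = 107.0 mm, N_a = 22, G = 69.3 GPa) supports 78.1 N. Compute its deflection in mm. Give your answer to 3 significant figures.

k = Gd⁴/(8D³N_a) = (69.3×10³)(9.2⁴)/(8·107.0³·22) = 2.3026 N/mm
δ = F/k = 78.1 / 2.3026 = 33.918 mm

33.9 mm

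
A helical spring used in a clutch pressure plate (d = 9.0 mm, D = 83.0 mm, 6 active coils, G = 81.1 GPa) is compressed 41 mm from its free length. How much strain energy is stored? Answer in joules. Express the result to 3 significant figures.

k = Gd⁴/(8D³N_a) = (81.1×10³)(9.0⁴)/(8·83.0³·6) = 19.387 N/mm
U = ½kδ² = 0.5 × 19.387 × 41² = 16295 N·mm = 16.295 J

16.3 J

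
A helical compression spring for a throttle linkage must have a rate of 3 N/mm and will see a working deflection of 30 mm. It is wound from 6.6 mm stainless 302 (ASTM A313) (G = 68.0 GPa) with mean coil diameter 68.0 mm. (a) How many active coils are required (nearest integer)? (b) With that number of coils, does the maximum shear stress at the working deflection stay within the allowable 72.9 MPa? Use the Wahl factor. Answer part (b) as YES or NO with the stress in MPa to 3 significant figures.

N_a = Gd⁴/(8D³k) = (68.0×10³)(6.6⁴)/(8·68.0³·3) = 17.1 → N_a = 17
Actual rate k = Gd⁴/(8D³·17) = 3.0173 N/mm
Working load F = kδ = 3.0173·30 = 90.519 N
C = 68.0/6.6 = 10.3030; K_W = (4C−1)/(4C−4)+0.615/C = 1.1403
τ_max = K_W·8FD/(πd³) = 1.1403·54.52 = 62.17 MPa
τ_max ≤ 72.9 MPa → acceptable

(a) 17 coils; (b) YES, τ_max = 62.2 MPa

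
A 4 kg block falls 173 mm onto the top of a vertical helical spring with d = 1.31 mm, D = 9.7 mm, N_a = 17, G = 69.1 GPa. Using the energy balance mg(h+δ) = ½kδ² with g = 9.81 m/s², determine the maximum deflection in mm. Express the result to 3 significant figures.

118 mm

k = Gd⁴/(8D³N_a) = (69.1×10³)(1.31⁴)/(8·9.7³·17) = 1.6395 N/mm
W = mg = 4 × 9.81 = 39.24 N
½kδ² − Wδ − Wh = 0 → δ = (W + √(W² + 2kWh))/k
δ = (39.24 + √(1539.8 + 22259.4))/1.6395 = (39.24 + 154.27)/1.6395 = 118.03 mm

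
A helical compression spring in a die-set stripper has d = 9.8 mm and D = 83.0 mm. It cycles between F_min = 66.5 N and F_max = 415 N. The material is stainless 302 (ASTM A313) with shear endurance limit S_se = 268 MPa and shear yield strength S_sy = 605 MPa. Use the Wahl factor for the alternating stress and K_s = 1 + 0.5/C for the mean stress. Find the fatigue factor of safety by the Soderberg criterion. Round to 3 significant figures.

C = D/d = 83.0/9.8 = 8.4694; K_W = (4C−1)/(4C−4)+0.615/C = 1.1730; K_s = 1+0.5/C = 1.0590
F_a = (F_max−F_min)/2 = 174.25 N; F_m = (F_max+F_min)/2 = 240.75 N
τ_a = K_W·8F_aD/(πd³) = 1.1730 × 39.13 = 45.901 MPa
τ_m = K_s·8F_mD/(πd³) = 1.0590 × 54.064 = 57.255 MPa
Soderberg: 1/n_f = τ_a/S_se + τ_m/S_sy = 45.901/268 + 57.255/605 = 0.17127 + 0.09464 = 0.26591
n_f = 1/0.26591 = 3.761

3.76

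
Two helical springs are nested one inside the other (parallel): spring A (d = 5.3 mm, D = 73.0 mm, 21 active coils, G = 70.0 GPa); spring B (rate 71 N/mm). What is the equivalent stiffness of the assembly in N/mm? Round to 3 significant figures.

71.8 N/mm

k_A = Gd⁴/(8D³N_a) = (70.0×10³)(5.3⁴)/(8·73.0³·21) = 0.84513 N/mm
Parallel: k_eq = 0.84513 + 71 = 71.845 N/mm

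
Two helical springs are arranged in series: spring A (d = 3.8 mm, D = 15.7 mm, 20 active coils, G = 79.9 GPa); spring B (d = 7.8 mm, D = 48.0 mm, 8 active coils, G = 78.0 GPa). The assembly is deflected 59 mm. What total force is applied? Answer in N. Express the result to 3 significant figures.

k_A = Gd⁴/(8D³N_a) = (79.9×10³)(3.8⁴)/(8·15.7³·20) = 26.907 N/mm
k_B = Gd⁴/(8D³N_a) = (78.0×10³)(7.8⁴)/(8·48.0³·8) = 40.791 N/mm
Series: 1/k_eq = 1/26.907 + 1/40.791 = 0.06168; k_eq = 16.213 N/mm
F = k_eq·δ = 16.213·59 = 956.55 N

957 N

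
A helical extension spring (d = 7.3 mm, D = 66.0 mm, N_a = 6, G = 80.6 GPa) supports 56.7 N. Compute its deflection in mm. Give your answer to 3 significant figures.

k = Gd⁴/(8D³N_a) = (80.6×10³)(7.3⁴)/(8·66.0³·6) = 16.586 N/mm
δ = F/k = 56.7 / 16.586 = 3.4185 mm

3.42 mm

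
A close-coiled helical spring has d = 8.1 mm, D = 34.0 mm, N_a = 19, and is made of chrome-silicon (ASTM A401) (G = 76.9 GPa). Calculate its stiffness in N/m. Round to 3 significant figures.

k = Gd⁴/(8D³N_a) = (76.9×10³ × 8.1⁴) / (8 × 34.0³ × 19)
  = 3.31029e+08 / 5.97421e+06 = 55.41 N/mm = 55410 N/m

55400 N/m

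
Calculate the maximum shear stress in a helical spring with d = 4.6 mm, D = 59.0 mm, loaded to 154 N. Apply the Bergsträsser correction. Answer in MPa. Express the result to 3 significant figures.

Spring index C = D/d = 59.0/4.6 = 12.8261
K_B = (4C+2)/(4C−3) = 53.304/48.304 = 1.1035
τ₀ = 8FD/(πd³) = 8·154·59.0/(π·4.6³) = 72688/305.79 = 237.71 MPa
τ_max = K·τ₀ = 1.1035 × 237.71 = 262.31 MPa

262 MPa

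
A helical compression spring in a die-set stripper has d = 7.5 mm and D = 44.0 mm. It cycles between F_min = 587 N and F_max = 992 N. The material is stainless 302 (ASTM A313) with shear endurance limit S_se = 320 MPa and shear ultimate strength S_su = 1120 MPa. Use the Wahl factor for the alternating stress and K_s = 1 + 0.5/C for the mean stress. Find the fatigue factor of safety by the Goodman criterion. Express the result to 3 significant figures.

C = D/d = 44.0/7.5 = 5.8667; K_W = (4C−1)/(4C−4)+0.615/C = 1.2589; K_s = 1+0.5/C = 1.0852
F_a = (F_max−F_min)/2 = 202.5 N; F_m = (F_max+F_min)/2 = 789.5 N
τ_a = K_W·8F_aD/(πd³) = 1.2589 × 53.782 = 67.708 MPa
τ_m = K_s·8F_mD/(πd³) = 1.0852 × 209.68 = 227.55 MPa
Goodman: 1/n_f = τ_a/S_se + τ_m/S_su = 67.708/320 + 227.55/1120 = 0.21159 + 0.20317 = 0.41476
n_f = 1/0.41476 = 2.411

2.41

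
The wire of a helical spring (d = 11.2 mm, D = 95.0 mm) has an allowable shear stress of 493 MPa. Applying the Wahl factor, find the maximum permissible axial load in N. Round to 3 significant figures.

C = D/d = 95.0/11.2 = 8.4821
K_W = (4C−1)/(4C−4) + 0.615/C = 32.929/29.929 + 0.0725 = 1.1727
τ_max = K·8FD/(πd³) → F_max = τ_allow·πd³/(8DK)
F_max = 493·π·11.2³/(8·95.0·1.1727) = 2.176e+06/891.29 = 2441.4 N

2440 N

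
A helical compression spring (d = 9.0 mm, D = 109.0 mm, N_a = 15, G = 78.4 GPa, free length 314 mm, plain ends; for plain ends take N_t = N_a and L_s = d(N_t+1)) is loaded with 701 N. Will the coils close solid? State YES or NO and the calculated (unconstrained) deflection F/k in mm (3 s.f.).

k = Gd⁴/(8D³N_a) = (78.4×10³)(9.0⁴)/(8·109.0³·15) = 3.31 N/mm
N_t = 15; L_s = 9.0·16 = 144 mm; δ_solid = L₀ − L_s = 314 − 144 = 170 mm
δ = F/k = 701/3.31 = 211.78 mm
δ ≥ δ_solid → spring goes solid

YES, δ = 212 mm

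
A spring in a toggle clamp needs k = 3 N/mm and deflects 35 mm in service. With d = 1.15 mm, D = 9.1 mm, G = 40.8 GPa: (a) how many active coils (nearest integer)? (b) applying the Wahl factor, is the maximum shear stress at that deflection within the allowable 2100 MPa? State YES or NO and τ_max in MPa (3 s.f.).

(a) 4 coils; (b) YES, τ_max = 1870 MPa

N_a = Gd⁴/(8D³k) = (40.8×10³)(1.15⁴)/(8·9.1³·3) = 3.946 → N_a = 4
Actual rate k = Gd⁴/(8D³·4) = 2.9592 N/mm
Working load F = kδ = 2.9592·35 = 103.57 N
C = 9.1/1.15 = 7.9130; K_W = (4C−1)/(4C−4)+0.615/C = 1.1862
τ_max = K_W·8FD/(πd³) = 1.1862·1578.1 = 1872 MPa
τ_max ≤ 2100 MPa → acceptable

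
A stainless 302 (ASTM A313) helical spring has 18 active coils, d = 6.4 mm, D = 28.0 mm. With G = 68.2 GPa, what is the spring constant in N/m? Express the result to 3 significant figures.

k = Gd⁴/(8D³N_a) = (68.2×10³ × 6.4⁴) / (8 × 28.0³ × 18)
  = 1.14421e+08 / 3.16109e+06 = 36.197 N/mm = 36197 N/m

36200 N/m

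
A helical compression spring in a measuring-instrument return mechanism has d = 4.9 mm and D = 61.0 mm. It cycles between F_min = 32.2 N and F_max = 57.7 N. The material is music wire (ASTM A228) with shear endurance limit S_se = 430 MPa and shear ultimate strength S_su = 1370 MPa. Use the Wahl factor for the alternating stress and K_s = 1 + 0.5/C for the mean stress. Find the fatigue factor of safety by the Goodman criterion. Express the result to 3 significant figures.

11.3

C = D/d = 61.0/4.9 = 12.4490; K_W = (4C−1)/(4C−4)+0.615/C = 1.1149; K_s = 1+0.5/C = 1.0402
F_a = (F_max−F_min)/2 = 12.75 N; F_m = (F_max+F_min)/2 = 44.95 N
τ_a = K_W·8F_aD/(πd³) = 1.1149 × 16.834 = 18.769 MPa
τ_m = K_s·8F_mD/(πd³) = 1.0402 × 59.349 = 61.732 MPa
Goodman: 1/n_f = τ_a/S_se + τ_m/S_su = 18.769/430 + 61.732/1370 = 0.04365 + 0.04506 = 0.088708
n_f = 1/0.088708 = 11.27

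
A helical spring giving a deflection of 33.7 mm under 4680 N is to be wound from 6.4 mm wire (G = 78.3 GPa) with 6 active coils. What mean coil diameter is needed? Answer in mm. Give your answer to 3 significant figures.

Required rate k = F/δ = 4680/33.7 = 138.87 N/mm
D = (Gd⁴/(8N_a·k))^(1/3) = (78.3×10³·6.4⁴/(8·6·138.87))^(1/3)
  = (19707.2)^(1/3) = 27.0111 mm

27.0 mm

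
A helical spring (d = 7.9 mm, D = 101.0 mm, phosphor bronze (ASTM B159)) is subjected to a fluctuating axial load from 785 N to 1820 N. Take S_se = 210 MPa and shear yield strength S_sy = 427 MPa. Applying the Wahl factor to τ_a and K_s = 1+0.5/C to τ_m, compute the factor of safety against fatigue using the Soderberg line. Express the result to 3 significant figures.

C = D/d = 101.0/7.9 = 12.7848; K_W = (4C−1)/(4C−4)+0.615/C = 1.1117; K_s = 1+0.5/C = 1.0391
F_a = (F_max−F_min)/2 = 517.5 N; F_m = (F_max+F_min)/2 = 1302.5 N
τ_a = K_W·8F_aD/(πd³) = 1.1117 × 269.95 = 300.12 MPa
τ_m = K_s·8F_mD/(πd³) = 1.0391 × 679.45 = 706.02 MPa
Soderberg: 1/n_f = τ_a/S_se + τ_m/S_sy = 300.12/210 + 706.02/427 = 1.42915 + 1.65345 = 3.0826
n_f = 1/3.0826 = 0.3244

0.324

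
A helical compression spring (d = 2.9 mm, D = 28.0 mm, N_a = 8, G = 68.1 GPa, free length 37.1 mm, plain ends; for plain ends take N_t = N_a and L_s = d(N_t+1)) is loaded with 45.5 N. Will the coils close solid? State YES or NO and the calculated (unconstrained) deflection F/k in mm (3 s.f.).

YES, δ = 13.3 mm

k = Gd⁴/(8D³N_a) = (68.1×10³)(2.9⁴)/(8·28.0³·8) = 3.4283 N/mm
N_t = 8; L_s = 2.9·9 = 26.1 mm; δ_solid = L₀ − L_s = 37.1 − 26.1 = 11 mm
δ = F/k = 45.5/3.4283 = 13.272 mm
δ ≥ δ_solid → spring goes solid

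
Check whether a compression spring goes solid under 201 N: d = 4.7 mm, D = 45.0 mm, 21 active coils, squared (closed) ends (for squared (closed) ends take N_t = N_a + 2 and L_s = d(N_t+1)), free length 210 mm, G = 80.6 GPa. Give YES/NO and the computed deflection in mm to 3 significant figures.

NO, δ = 78.2 mm

k = Gd⁴/(8D³N_a) = (80.6×10³)(4.7⁴)/(8·45.0³·21) = 2.5691 N/mm
N_t = 23; L_s = 4.7·24 = 112.8 mm; δ_solid = L₀ − L_s = 210 − 112.8 = 97.2 mm
δ = F/k = 201/2.5691 = 78.238 mm
δ < δ_solid → spring does not go solid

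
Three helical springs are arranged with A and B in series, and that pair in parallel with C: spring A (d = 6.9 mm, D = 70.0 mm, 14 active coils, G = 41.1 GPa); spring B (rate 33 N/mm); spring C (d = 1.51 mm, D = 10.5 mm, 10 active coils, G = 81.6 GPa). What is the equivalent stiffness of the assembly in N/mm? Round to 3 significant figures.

k_A = Gd⁴/(8D³N_a) = (41.1×10³)(6.9⁴)/(8·70.0³·14) = 2.4251 N/mm
k_C = Gd⁴/(8D³N_a) = (81.6×10³)(1.51⁴)/(8·10.5³·10) = 4.5808 N/mm
Springs A,B series: k_AB = 1/(1/2.4251+1/33) = 2.2591 N/mm; parallel with C: k_eq = 2.2591+4.5808 = 6.8399 N/mm

6.84 N/mm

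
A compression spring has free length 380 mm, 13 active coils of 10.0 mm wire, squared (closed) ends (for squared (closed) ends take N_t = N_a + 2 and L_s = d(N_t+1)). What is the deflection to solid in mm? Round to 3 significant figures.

220 mm

N_t = 15; L_s = 10.0·16 = 160 mm
δ_solid = L₀ − L_s = 380 − 160 = 220 mm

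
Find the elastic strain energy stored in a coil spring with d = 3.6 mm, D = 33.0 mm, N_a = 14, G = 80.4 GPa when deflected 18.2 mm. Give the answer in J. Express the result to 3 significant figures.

0.556 J

k = Gd⁴/(8D³N_a) = (80.4×10³)(3.6⁴)/(8·33.0³·14) = 3.3551 N/mm
U = ½kδ² = 0.5 × 3.3551 × 18.2² = 555.67 N·mm = 0.55567 J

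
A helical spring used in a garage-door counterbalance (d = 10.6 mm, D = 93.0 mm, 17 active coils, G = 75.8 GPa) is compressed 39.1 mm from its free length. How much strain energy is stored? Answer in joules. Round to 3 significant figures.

k = Gd⁴/(8D³N_a) = (75.8×10³)(10.6⁴)/(8·93.0³·17) = 8.7479 N/mm
U = ½kδ² = 0.5 × 8.7479 × 39.1² = 6687 N·mm = 6.687 J

6.69 J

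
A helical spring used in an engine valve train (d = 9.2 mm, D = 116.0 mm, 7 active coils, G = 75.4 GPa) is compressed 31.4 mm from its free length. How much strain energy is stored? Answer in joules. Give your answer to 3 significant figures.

3.05 J

k = Gd⁴/(8D³N_a) = (75.4×10³)(9.2⁴)/(8·116.0³·7) = 6.1796 N/mm
U = ½kδ² = 0.5 × 6.1796 × 31.4² = 3046.4 N·mm = 3.0464 J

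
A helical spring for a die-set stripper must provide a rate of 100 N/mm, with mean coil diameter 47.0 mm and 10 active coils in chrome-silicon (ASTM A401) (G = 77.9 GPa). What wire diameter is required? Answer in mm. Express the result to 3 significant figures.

d = (8D³N_a·k / G)^(1/4) = (8·47.0³·10·100 / (77.9×10³))^0.25
  = (10662)^0.25 = 10.1616 mm

10.2 mm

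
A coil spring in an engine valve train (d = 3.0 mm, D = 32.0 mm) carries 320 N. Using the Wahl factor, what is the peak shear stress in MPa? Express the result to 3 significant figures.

1100 MPa

Spring index C = D/d = 32.0/3.0 = 10.6667
K_W = (4C−1)/(4C−4) + 0.615/C = 41.667/38.667 + 0.0577 = 1.1352
τ₀ = 8FD/(πd³) = 8·320·32.0/(π·3.0³) = 81920/84.823 = 965.78 MPa
τ_max = K·τ₀ = 1.1352 × 965.78 = 1096.4 MPa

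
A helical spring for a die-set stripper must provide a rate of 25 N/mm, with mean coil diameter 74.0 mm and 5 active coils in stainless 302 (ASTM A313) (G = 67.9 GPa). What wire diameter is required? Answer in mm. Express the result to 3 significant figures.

8.79 mm

d = (8D³N_a·k / G)^(1/4) = (8·74.0³·5·25 / (67.9×10³))^0.25
  = (5968)^0.25 = 8.7893 mm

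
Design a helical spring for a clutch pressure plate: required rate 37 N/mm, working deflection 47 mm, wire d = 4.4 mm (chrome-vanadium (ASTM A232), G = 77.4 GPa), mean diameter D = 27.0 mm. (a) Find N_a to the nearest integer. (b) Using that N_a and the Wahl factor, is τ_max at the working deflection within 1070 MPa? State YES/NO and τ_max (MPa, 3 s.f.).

N_a = Gd⁴/(8D³k) = (77.4×10³)(4.4⁴)/(8·27.0³·37) = 4.979 → N_a = 5
Actual rate k = Gd⁴/(8D³·5) = 36.847 N/mm
Working load F = kδ = 36.847·47 = 1731.8 N
C = 27.0/4.4 = 6.1364; K_W = (4C−1)/(4C−4)+0.615/C = 1.2462
τ_max = K_W·8FD/(πd³) = 1.2462·1397.8 = 1742 MPa
τ_max > 1070 MPa → exceeds allowable

(a) 5 coils; (b) NO, τ_max = 1740 MPa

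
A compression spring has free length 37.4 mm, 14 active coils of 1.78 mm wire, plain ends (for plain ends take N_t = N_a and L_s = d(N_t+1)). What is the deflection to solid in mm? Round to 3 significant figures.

N_t = 14; L_s = 1.78·15 = 26.7 mm
δ_solid = L₀ − L_s = 37.4 − 26.7 = 10.7 mm

10.7 mm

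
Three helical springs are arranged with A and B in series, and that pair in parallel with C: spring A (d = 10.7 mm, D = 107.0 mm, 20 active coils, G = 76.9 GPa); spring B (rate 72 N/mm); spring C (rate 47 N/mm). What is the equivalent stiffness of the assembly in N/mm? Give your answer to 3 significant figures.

51.8 N/mm

k_A = Gd⁴/(8D³N_a) = (76.9×10³)(10.7⁴)/(8·107.0³·20) = 5.1427 N/mm
Springs A,B series: k_AB = 1/(1/5.1427+1/72) = 4.7999 N/mm; parallel with C: k_eq = 4.7999+47 = 51.8 N/mm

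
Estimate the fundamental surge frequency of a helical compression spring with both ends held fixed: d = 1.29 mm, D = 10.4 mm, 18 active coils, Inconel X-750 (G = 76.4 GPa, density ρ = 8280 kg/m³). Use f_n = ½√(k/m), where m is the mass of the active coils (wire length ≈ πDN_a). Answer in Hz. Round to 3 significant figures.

227 Hz

k = Gd⁴/(8D³N_a) = (76.4×10³)(1.29⁴)/(8·10.4³·18) = 1.3061 N/mm = 1306.1 N/m
Wire length L = πDN_a = π·10.4·18 = 588.11 mm
m = ρ·(πd²/4)·L = 8280 × 1.307×10⁻⁶ m² × 0.58811 m = 0.0063644 kg
f_n = ½√(k/m) = 0.5·√(1306.1/0.0063644) = 0.5·√(2.0523e+05) = 226.51 Hz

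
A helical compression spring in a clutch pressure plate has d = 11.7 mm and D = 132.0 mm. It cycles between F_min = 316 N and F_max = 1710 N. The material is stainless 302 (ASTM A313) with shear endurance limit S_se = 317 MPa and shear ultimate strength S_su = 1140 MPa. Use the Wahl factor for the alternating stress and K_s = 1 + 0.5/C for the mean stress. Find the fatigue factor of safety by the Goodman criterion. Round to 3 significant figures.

1.40

C = D/d = 132.0/11.7 = 11.2821; K_W = (4C−1)/(4C−4)+0.615/C = 1.1275; K_s = 1+0.5/C = 1.0443
F_a = (F_max−F_min)/2 = 697 N; F_m = (F_max+F_min)/2 = 1013 N
τ_a = K_W·8F_aD/(πd³) = 1.1275 × 146.28 = 164.93 MPa
τ_m = K_s·8F_mD/(πd³) = 1.0443 × 212.6 = 222.02 MPa
Goodman: 1/n_f = τ_a/S_se + τ_m/S_su = 164.93/317 + 222.02/1140 = 0.52027 + 0.19476 = 0.71503
n_f = 1/0.71503 = 1.399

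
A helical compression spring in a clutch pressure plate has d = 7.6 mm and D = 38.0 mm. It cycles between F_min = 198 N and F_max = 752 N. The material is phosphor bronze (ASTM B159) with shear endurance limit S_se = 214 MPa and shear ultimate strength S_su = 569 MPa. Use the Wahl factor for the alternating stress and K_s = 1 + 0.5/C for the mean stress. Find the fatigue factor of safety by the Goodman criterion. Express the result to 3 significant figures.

C = D/d = 38.0/7.6 = 5.0000; K_W = (4C−1)/(4C−4)+0.615/C = 1.3105; K_s = 1+0.5/C = 1.1000
F_a = (F_max−F_min)/2 = 277 N; F_m = (F_max+F_min)/2 = 475 N
τ_a = K_W·8F_aD/(πd³) = 1.3105 × 61.061 = 80.02 MPa
τ_m = K_s·8F_mD/(πd³) = 1.1000 × 104.71 = 115.18 MPa
Goodman: 1/n_f = τ_a/S_se + τ_m/S_su = 80.02/214 + 115.18/569 = 0.37393 + 0.20242 = 0.57635
n_f = 1/0.57635 = 1.735

1.74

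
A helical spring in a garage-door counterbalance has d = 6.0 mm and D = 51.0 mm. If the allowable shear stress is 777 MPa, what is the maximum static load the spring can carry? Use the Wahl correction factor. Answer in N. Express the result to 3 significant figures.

1100 N

C = D/d = 51.0/6.0 = 8.5000
K_W = (4C−1)/(4C−4) + 0.615/C = 33.000/30.000 + 0.0724 = 1.1724
τ_max = K·8FD/(πd³) → F_max = τ_allow·πd³/(8DK)
F_max = 777·π·6.0³/(8·51.0·1.1724) = 5.2726e+05/478.32 = 1102.3 N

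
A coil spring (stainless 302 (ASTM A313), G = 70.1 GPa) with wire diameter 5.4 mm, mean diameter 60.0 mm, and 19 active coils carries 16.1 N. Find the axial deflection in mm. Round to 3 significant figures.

k = Gd⁴/(8D³N_a) = (70.1×10³)(5.4⁴)/(8·60.0³·19) = 1.8155 N/mm
δ = F/k = 16.1 / 1.8155 = 8.8681 mm

8.87 mm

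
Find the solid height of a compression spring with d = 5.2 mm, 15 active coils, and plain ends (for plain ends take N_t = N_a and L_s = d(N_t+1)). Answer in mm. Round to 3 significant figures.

plain ends: N_t = N_a = 15
L_s = d·(N_t+1) = 5.2 × 16 = 83.2 mm

83.2 mm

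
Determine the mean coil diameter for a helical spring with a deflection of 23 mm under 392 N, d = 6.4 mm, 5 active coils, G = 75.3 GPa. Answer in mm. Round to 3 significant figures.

Required rate k = F/δ = 392/23 = 17.043 N/mm
D = (Gd⁴/(8N_a·k))^(1/3) = (75.3×10³·6.4⁴/(8·5·17.043))^(1/3)
  = (185309)^(1/3) = 57.0119 mm

57.0 mm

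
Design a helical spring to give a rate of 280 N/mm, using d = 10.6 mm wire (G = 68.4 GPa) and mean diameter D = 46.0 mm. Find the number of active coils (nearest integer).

4

N_a = Gd⁴/(8D³k) = (68.4×10³ × 10.6⁴)/(8 × 46.0³ × 280)
    = 8.63534e+08 / 2.18033e+08 = 3.961 → 4 coils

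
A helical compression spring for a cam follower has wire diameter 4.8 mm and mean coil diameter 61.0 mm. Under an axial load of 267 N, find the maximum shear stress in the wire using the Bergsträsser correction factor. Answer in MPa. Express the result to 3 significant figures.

Spring index C = D/d = 61.0/4.8 = 12.7083
K_B = (4C+2)/(4C−3) = 52.833/47.833 = 1.1045
τ₀ = 8FD/(πd³) = 8·267·61.0/(π·4.8³) = 130296/347.44 = 375.02 MPa
τ_max = K·τ₀ = 1.1045 × 375.02 = 414.22 MPa

414 MPa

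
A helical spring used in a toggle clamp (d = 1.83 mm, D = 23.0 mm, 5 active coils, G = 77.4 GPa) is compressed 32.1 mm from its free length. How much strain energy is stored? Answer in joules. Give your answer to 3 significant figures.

0.919 J

k = Gd⁴/(8D³N_a) = (77.4×10³)(1.83⁴)/(8·23.0³·5) = 1.7836 N/mm
U = ½kδ² = 0.5 × 1.7836 × 32.1² = 918.93 N·mm = 0.91893 J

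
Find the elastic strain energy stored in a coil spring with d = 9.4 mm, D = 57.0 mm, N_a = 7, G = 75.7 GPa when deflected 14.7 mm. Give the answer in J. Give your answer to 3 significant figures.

k = Gd⁴/(8D³N_a) = (75.7×10³)(9.4⁴)/(8·57.0³·7) = 56.989 N/mm
U = ½kδ² = 0.5 × 56.989 × 14.7² = 6157.4 N·mm = 6.1574 J

6.16 J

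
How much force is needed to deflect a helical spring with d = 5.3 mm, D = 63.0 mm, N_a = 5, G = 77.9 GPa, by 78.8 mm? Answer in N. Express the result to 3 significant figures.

484 N

k = Gd⁴/(8D³N_a) = (77.9×10³)(5.3⁴)/(8·63.0³·5) = 6.1455 N/mm
F = k·δ = 6.1455 × 78.8 = 484.27 N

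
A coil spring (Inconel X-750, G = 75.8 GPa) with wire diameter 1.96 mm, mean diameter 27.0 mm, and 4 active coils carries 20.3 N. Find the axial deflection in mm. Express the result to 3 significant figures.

11.4 mm

k = Gd⁴/(8D³N_a) = (75.8×10³)(1.96⁴)/(8·27.0³·4) = 1.776 N/mm
δ = F/k = 20.3 / 1.776 = 11.43 mm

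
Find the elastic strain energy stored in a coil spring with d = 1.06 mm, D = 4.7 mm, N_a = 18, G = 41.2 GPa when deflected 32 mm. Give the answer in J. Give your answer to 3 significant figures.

k = Gd⁴/(8D³N_a) = (41.2×10³)(1.06⁴)/(8·4.7³·18) = 3.4791 N/mm
U = ½kδ² = 0.5 × 3.4791 × 32² = 1781.3 N·mm = 1.7813 J

1.78 J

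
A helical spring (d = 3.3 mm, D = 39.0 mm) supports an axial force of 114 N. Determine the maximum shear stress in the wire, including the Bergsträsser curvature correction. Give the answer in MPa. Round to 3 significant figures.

Spring index C = D/d = 39.0/3.3 = 11.8182
K_B = (4C+2)/(4C−3) = 49.273/44.273 = 1.1129
τ₀ = 8FD/(πd³) = 8·114·39.0/(π·3.3³) = 35568/112.9 = 315.04 MPa
τ_max = K·τ₀ = 1.1129 × 315.04 = 350.62 MPa

351 MPa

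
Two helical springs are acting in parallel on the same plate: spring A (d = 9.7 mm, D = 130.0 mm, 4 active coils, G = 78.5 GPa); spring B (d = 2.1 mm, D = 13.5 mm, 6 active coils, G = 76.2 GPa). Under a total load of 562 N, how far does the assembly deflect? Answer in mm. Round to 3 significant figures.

25.1 mm

k_A = Gd⁴/(8D³N_a) = (78.5×10³)(9.7⁴)/(8·130.0³·4) = 9.885 N/mm
k_B = Gd⁴/(8D³N_a) = (76.2×10³)(2.1⁴)/(8·13.5³·6) = 12.548 N/mm
Parallel: k_eq = 9.885 + 12.548 = 22.433 N/mm
δ = F/k_eq = 562/22.433 = 25.052 mm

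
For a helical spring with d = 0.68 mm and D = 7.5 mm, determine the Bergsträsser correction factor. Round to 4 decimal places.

1.1216

C = D/d = 7.5/0.68 = 11.0294
K_B = (4C+2)/(4C−3) = 46.118/41.118 = 1.1216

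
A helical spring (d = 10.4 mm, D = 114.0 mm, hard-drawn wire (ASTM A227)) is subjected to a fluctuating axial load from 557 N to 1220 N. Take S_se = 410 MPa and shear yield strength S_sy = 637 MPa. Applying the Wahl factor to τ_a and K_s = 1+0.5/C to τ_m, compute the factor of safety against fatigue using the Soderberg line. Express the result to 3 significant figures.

C = D/d = 114.0/10.4 = 10.9615; K_W = (4C−1)/(4C−4)+0.615/C = 1.1314; K_s = 1+0.5/C = 1.0456
F_a = (F_max−F_min)/2 = 331.5 N; F_m = (F_max+F_min)/2 = 888.5 N
τ_a = K_W·8F_aD/(πd³) = 1.1314 × 85.552 = 96.793 MPa
τ_m = K_s·8F_mD/(πd³) = 1.0456 × 229.3 = 239.76 MPa
Soderberg: 1/n_f = τ_a/S_se + τ_m/S_sy = 96.793/410 + 239.76/637 = 0.23608 + 0.37639 = 0.61247
n_f = 1/0.61247 = 1.633

1.63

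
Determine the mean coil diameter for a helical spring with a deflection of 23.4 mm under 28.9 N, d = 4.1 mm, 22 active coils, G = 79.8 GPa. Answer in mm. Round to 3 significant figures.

Required rate k = F/δ = 28.9/23.4 = 1.235 N/mm
D = (Gd⁴/(8N_a·k))^(1/3) = (79.8×10³·4.1⁴/(8·22·1.235))^(1/3)
  = (103739)^(1/3) = 46.9874 mm

47.0 mm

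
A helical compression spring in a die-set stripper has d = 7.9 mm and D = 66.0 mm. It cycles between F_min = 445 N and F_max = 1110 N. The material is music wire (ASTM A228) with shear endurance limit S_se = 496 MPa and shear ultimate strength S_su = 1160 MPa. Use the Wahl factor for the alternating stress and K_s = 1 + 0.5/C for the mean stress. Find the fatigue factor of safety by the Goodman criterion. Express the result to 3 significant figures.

C = D/d = 66.0/7.9 = 8.3544; K_W = (4C−1)/(4C−4)+0.615/C = 1.1756; K_s = 1+0.5/C = 1.0598
F_a = (F_max−F_min)/2 = 332.5 N; F_m = (F_max+F_min)/2 = 777.5 N
τ_a = K_W·8F_aD/(πd³) = 1.1756 × 113.34 = 133.25 MPa
τ_m = K_s·8F_mD/(πd³) = 1.0598 × 265.03 = 280.9 MPa
Goodman: 1/n_f = τ_a/S_se + τ_m/S_su = 133.25/496 + 280.9/1160 = 0.26864 + 0.24215 = 0.51079
n_f = 1/0.51079 = 1.958

1.96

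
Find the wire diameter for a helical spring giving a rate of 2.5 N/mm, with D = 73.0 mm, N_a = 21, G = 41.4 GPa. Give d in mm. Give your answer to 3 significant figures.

d = (8D³N_a·k / G)^(1/4) = (8·73.0³·21·2.5 / (41.4×10³))^0.25
  = (3946.5)^0.25 = 7.9260 mm

7.93 mm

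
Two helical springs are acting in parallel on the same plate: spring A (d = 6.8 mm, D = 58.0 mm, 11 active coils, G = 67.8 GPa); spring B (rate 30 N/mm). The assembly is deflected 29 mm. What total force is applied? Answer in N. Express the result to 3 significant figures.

k_A = Gd⁴/(8D³N_a) = (67.8×10³)(6.8⁴)/(8·58.0³·11) = 8.443 N/mm
Parallel: k_eq = 8.443 + 30 = 38.443 N/mm
F = k_eq·δ = 38.443·29 = 1114.8 N

1110 N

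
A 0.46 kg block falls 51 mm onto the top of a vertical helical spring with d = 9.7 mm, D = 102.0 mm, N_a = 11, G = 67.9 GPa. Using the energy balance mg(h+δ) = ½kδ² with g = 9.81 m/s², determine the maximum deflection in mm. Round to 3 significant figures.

k = Gd⁴/(8D³N_a) = (67.9×10³)(9.7⁴)/(8·102.0³·11) = 6.4369 N/mm
W = mg = 0.46 × 9.81 = 4.5126 N
½kδ² − Wδ − Wh = 0 → δ = (W + √(W² + 2kWh))/k
δ = (4.5126 + √(20.364 + 2962.79))/6.4369 = (4.5126 + 54.618)/6.4369 = 9.1863 mm

9.19 mm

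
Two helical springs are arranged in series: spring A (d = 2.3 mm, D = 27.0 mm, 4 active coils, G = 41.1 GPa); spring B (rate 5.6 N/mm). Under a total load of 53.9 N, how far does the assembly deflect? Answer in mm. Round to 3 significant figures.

k_A = Gd⁴/(8D³N_a) = (41.1×10³)(2.3⁴)/(8·27.0³·4) = 1.826 N/mm
Series: 1/k_eq = 1/1.826 + 1/5.6 = 0.7262; k_eq = 1.377 N/mm
δ = F/k_eq = 53.9/1.377 = 39.142 mm

39.1 mm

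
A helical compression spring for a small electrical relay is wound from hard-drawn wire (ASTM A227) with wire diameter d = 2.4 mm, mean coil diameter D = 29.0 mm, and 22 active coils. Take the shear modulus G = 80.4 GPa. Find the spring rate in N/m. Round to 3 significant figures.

k = Gd⁴/(8D³N_a) = (80.4×10³ × 2.4⁴) / (8 × 29.0³ × 22)
  = 2.66748e+06 / 4.29246e+06 = 0.62143 N/mm = 621.43 N/m

621 N/m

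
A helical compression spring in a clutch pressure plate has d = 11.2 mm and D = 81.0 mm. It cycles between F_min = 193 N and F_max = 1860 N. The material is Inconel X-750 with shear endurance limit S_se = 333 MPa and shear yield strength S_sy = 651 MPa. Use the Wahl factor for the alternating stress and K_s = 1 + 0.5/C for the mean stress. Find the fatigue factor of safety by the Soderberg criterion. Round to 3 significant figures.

C = D/d = 81.0/11.2 = 7.2321; K_W = (4C−1)/(4C−4)+0.615/C = 1.2054; K_s = 1+0.5/C = 1.0691
F_a = (F_max−F_min)/2 = 833.5 N; F_m = (F_max+F_min)/2 = 1026.5 N
τ_a = K_W·8F_aD/(πd³) = 1.2054 × 122.37 = 147.5 MPa
τ_m = K_s·8F_mD/(πd³) = 1.0691 × 150.71 = 161.12 MPa
Soderberg: 1/n_f = τ_a/S_se + τ_m/S_sy = 147.5/333 + 161.12/651 = 0.44295 + 0.24750 = 0.69046
n_f = 1/0.69046 = 1.448

1.45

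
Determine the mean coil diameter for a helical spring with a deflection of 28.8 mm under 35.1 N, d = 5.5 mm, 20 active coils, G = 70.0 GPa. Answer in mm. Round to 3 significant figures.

69.0 mm

Required rate k = F/δ = 35.1/28.8 = 1.2188 N/mm
D = (Gd⁴/(8N_a·k))^(1/3) = (70.0×10³·5.5⁴/(8·20·1.2188))^(1/3)
  = (328484)^(1/3) = 68.9982 mm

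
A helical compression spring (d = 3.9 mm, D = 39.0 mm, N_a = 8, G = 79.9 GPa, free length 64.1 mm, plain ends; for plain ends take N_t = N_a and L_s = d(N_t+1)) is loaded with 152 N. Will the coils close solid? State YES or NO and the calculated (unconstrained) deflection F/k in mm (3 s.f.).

YES, δ = 31.2 mm

k = Gd⁴/(8D³N_a) = (79.9×10³)(3.9⁴)/(8·39.0³·8) = 4.8689 N/mm
N_t = 8; L_s = 3.9·9 = 35.1 mm; δ_solid = L₀ − L_s = 64.1 − 35.1 = 29 mm
δ = F/k = 152/4.8689 = 31.219 mm
δ ≥ δ_solid → spring goes solid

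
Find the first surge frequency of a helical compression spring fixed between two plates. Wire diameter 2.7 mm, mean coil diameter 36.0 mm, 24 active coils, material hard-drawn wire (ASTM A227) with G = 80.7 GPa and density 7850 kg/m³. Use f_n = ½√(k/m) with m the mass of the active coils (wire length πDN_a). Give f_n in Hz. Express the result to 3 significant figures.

k = Gd⁴/(8D³N_a) = (80.7×10³)(2.7⁴)/(8·36.0³·24) = 0.47876 N/mm = 478.76 N/m
Wire length L = πDN_a = π·36.0·24 = 2714.3 mm
m = ρ·(πd²/4)·L = 7850 × 5.7256×10⁻⁶ m² × 2.7143 m = 0.122 kg
f_n = ½√(k/m) = 0.5·√(478.76/0.122) = 0.5·√(3924.4) = 31.322 Hz

31.3 Hz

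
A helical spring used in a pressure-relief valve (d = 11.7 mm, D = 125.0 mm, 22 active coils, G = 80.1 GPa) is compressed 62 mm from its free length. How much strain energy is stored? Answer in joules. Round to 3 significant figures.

k = Gd⁴/(8D³N_a) = (80.1×10³)(11.7⁴)/(8·125.0³·22) = 4.3665 N/mm
U = ½kδ² = 0.5 × 4.3665 × 62² = 8392.4 N·mm = 8.3924 J

8.39 J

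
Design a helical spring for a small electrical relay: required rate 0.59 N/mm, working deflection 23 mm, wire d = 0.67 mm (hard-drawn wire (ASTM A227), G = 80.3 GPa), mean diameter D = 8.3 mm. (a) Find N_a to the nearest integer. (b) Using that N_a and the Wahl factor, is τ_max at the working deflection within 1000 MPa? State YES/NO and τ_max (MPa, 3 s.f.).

N_a = Gd⁴/(8D³k) = (80.3×10³)(0.67⁴)/(8·8.3³·0.59) = 5.996 → N_a = 6
Actual rate k = Gd⁴/(8D³·6) = 0.58958 N/mm
Working load F = kδ = 0.58958·23 = 13.56 N
C = 8.3/0.67 = 12.3881; K_W = (4C−1)/(4C−4)+0.615/C = 1.1155
τ_max = K_W·8FD/(πd³) = 1.1155·952.93 = 1063 MPa
τ_max > 1000 MPa → exceeds allowable

(a) 6 coils; (b) NO, τ_max = 1060 MPa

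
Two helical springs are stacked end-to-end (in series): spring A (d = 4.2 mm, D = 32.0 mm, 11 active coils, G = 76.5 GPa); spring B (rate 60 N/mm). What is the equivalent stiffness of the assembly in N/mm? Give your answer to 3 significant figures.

k_A = Gd⁴/(8D³N_a) = (76.5×10³)(4.2⁴)/(8·32.0³·11) = 8.2552 N/mm
Series: 1/k_eq = 1/8.2552 + 1/60 = 0.1378; k_eq = 7.2567 N/mm

7.26 N/mm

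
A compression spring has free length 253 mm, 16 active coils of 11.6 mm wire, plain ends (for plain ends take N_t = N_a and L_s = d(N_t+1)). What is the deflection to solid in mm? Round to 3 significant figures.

55.8 mm

N_t = 16; L_s = 11.6·17 = 197.2 mm
δ_solid = L₀ − L_s = 253 − 197.2 = 55.8 mm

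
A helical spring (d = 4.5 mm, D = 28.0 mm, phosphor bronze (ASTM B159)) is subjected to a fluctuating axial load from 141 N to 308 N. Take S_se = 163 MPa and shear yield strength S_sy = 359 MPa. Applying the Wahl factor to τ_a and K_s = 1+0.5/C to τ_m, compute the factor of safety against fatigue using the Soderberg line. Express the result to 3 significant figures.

C = D/d = 28.0/4.5 = 6.2222; K_W = (4C−1)/(4C−4)+0.615/C = 1.2425; K_s = 1+0.5/C = 1.0804
F_a = (F_max−F_min)/2 = 83.5 N; F_m = (F_max+F_min)/2 = 224.5 N
τ_a = K_W·8F_aD/(πd³) = 1.2425 × 65.335 = 81.176 MPa
τ_m = K_s·8F_mD/(πd³) = 1.0804 × 175.66 = 189.78 MPa
Soderberg: 1/n_f = τ_a/S_se + τ_m/S_sy = 81.176/163 + 189.78/359 = 0.49801 + 0.52863 = 1.0266
n_f = 1/1.0266 = 0.9741

0.974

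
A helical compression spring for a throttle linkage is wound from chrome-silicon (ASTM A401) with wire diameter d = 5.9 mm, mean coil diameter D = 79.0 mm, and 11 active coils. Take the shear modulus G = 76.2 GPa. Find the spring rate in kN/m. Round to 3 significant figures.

2.13 kN/m

k = Gd⁴/(8D³N_a) = (76.2×10³ × 5.9⁴) / (8 × 79.0³ × 11)
  = 9.23343e+07 / 4.33874e+07 = 2.1281 N/mm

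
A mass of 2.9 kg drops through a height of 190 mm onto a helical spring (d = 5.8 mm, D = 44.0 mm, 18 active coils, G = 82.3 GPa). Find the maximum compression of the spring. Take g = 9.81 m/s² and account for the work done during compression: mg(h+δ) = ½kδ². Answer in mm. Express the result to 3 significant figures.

k = Gd⁴/(8D³N_a) = (82.3×10³)(5.8⁴)/(8·44.0³·18) = 7.5926 N/mm
W = mg = 2.9 × 9.81 = 28.449 N
½kδ² − Wδ − Wh = 0 → δ = (W + √(W² + 2kWh))/k
δ = (28.449 + √(809.35 + 82080.9))/7.5926 = (28.449 + 287.91)/7.5926 = 41.666 mm

41.7 mm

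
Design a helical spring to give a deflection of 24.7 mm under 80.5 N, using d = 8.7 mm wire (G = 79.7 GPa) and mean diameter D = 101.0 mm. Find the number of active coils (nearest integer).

Required rate k = F/δ = 80.5/24.7 = 3.2591 N/mm
N_a = Gd⁴/(8D³k) = (79.7×10³ × 8.7⁴)/(8 × 101.0³ × 3.2591)
    = 4.56599e+08 / 2.68629e+07 = 17 → 17 coils

17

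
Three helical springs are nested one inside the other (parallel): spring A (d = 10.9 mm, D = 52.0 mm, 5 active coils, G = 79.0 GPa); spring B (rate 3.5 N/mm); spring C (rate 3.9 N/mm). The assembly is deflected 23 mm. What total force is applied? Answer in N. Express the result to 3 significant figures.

4730 N

k_A = Gd⁴/(8D³N_a) = (79.0×10³)(10.9⁴)/(8·52.0³·5) = 198.27 N/mm
Parallel: k_eq = 198.27 + 3.5 + 3.9 = 205.67 N/mm
F = k_eq·δ = 205.67·23 = 4730.5 N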